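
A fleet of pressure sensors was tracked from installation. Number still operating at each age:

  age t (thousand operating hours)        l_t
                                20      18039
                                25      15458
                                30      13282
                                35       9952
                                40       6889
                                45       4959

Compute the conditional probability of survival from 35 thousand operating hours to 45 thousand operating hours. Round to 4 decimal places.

0.4983

The conditional survival probability is l_45/l_35 = 4959/9952 = 0.498292.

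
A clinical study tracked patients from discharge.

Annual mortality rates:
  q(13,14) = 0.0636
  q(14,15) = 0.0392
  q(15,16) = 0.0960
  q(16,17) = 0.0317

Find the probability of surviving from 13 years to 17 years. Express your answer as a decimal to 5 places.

0.78754

Chaining the interval survival probabilities: (1 − 0.0636) × (1 − 0.0392) × (1 − 0.0960) × (1 − 0.0317).
= 0.9364 × 0.9608 × 0.9040 × 0.9683 = 0.787540.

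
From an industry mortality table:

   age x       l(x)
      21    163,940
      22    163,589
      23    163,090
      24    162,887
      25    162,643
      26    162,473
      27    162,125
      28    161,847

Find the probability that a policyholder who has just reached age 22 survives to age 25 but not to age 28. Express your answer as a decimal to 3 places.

This is the probability of reaching 25 but not 28, conditional on being alive at 22: (l(25) − l(28)) / l(22).
= (162,643 − 161,847) / 163,589 = 796 / 163,589 = 0.004866.

0.005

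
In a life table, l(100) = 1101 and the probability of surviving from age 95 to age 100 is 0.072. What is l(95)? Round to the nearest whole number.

15292

l(95) = l(100) / p = 1101 / 0.072 = 15292.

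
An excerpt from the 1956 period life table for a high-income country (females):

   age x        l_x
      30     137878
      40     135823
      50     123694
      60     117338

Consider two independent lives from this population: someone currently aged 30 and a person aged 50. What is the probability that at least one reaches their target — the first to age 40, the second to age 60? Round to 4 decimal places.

p₁ = l_40/l_30 = 135823/137878 = 0.985096; p₂ = l_60/l_50 = 117338/123694 = 0.948615.
P(at least one) = 1 − (1−p₁)(1−p₂) = 1 − 0.014904 × 0.051385 = 0.999234.

0.9992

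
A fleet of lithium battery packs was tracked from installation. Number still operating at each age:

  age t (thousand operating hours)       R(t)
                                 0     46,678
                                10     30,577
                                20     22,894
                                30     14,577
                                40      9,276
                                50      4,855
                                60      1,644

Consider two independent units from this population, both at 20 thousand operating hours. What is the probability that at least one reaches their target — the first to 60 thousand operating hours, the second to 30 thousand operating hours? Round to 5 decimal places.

0.66280

p₁ = R(60)/R(20) = 1,644/22,894 = 0.071809; p₂ = R(30)/R(20) = 14,577/22,894 = 0.636717.
P(at least one) = 1 − (1−p₁)(1−p₂) = 1 − 0.928191 × 0.363283 = 0.662804.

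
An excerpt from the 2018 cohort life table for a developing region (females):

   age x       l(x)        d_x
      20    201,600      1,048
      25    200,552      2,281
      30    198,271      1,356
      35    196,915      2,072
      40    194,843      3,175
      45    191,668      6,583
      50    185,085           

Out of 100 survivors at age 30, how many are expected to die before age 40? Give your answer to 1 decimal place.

The relevant probability is 1 − 194,843/198,271 = 0.017289.
Expected number = 100 × 0.017289 = 1.7.

1.7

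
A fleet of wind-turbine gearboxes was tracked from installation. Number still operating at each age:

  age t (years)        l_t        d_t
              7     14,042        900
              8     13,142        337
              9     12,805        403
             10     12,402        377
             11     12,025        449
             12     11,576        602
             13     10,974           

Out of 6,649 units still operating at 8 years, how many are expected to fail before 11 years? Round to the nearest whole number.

565

The relevant probability is 1 − 12,025/13,142 = 0.084995.
Expected number = 6,649 × 0.084995 = 565.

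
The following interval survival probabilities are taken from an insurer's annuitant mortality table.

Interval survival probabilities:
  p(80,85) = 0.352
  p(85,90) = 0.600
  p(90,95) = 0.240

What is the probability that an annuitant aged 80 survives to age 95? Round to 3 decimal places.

0.051

P(survive 80→95) = 0.352 × 0.600 × 0.240.
= 0.050688.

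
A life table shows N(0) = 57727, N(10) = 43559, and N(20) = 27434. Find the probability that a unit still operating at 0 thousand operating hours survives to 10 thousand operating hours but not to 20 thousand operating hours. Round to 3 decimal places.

This is the probability of reaching 10 but not 20, conditional on being operational at 0: (N(10) − N(20)) / N(0).
= (43559 − 27434) / 57727 = 16125 / 57727 = 0.279332.

0.279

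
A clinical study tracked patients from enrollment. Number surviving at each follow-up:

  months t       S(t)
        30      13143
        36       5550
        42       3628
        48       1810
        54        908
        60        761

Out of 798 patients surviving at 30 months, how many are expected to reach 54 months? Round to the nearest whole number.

55

The relevant probability is 908/13143 = 0.069086.
Expected number = 798 × 0.069086 = 55.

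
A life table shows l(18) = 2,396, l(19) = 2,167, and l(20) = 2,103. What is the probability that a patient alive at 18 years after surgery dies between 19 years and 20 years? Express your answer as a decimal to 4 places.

This is the probability of reaching 19 but not 20, conditional on being alive at 18: (l(19) − l(20)) / l(18).
= (2,167 − 2,103) / 2,396 = 64 / 2,396 = 0.026711.

0.0267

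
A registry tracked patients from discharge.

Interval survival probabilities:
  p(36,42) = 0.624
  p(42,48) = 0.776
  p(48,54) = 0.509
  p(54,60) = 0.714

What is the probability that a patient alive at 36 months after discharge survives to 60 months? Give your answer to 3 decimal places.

0.176

Chaining the interval survival probabilities: 0.624 × 0.776 × 0.509 × 0.714.
= 0.175980.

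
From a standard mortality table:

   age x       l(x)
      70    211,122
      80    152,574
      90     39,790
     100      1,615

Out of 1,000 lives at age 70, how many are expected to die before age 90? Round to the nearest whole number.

812

The relevant probability is 1 − 39,790/211,122 = 0.811531.
Expected number = 1,000 × 0.811531 = 812.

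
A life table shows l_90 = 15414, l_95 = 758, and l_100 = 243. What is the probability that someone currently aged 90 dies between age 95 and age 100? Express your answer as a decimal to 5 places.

This is the probability of reaching 95 but not 100, conditional on being alive at 90: (l_95 − l_100) / l_90.
= (758 − 243) / 15414 = 515 / 15414 = 0.033411.

0.03341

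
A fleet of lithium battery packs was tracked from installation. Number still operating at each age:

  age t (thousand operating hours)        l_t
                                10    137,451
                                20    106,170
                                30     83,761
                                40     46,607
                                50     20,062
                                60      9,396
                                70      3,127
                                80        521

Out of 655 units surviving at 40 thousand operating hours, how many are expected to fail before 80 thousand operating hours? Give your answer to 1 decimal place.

647.7

The relevant probability is 1 − 521/46,607 = 0.988821.
Expected number = 655 × 0.988821 = 647.7.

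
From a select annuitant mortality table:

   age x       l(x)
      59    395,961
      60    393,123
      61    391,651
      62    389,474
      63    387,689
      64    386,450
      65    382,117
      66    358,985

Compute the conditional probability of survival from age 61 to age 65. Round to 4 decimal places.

0.9757

The conditional survival probability is l(65)/l(61) = 382,117/391,651 = 0.975657.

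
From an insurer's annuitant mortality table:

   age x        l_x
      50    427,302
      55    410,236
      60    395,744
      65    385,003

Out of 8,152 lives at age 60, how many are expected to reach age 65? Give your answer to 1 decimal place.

7930.7

The relevant probability is 385,003/395,744 = 0.972859.
Expected number = 8,152 × 0.972859 = 7930.7.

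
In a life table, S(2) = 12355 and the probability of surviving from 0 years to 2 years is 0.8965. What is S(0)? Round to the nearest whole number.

13781

S(0) = S(2) / p = 12355 / 0.8965 = 13781.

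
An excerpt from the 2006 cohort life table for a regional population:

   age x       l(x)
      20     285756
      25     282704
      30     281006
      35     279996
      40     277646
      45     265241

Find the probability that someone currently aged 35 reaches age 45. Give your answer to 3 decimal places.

0.947

The conditional survival probability is l(45)/l(35) = 265241/279996 = 0.947303.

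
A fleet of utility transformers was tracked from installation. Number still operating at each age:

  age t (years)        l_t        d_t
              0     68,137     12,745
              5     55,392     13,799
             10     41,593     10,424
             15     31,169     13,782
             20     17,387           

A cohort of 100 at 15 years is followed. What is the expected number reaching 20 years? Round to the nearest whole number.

56

The relevant probability is 17,387/31,169 = 0.557830.
Expected number = 100 × 0.557830 = 56.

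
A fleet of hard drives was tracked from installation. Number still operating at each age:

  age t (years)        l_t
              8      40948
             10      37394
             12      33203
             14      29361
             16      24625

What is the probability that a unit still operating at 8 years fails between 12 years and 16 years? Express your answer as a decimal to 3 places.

This is the probability of reaching 12 but not 16, conditional on being operational at 8: (l_12 − l_16) / l_8.
= (33203 − 24625) / 40948 = 8578 / 40948 = 0.209485.

0.209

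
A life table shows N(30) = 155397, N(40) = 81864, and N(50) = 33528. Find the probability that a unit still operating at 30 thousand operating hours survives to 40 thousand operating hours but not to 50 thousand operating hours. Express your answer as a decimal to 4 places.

0.3110

This is the probability of reaching 40 but not 50, conditional on being operational at 30: (N(40) − N(50)) / N(30).
= (81864 − 33528) / 155397 = 48336 / 155397 = 0.311048.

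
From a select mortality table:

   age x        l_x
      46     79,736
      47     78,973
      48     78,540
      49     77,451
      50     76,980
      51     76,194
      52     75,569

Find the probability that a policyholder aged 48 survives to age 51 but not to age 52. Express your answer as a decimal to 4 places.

We want 3|1q48 = (l_51 − l_52)/l_48.
This is the probability of reaching 51 but not 52, conditional on being alive at 48: (l_51 − l_52) / l_48.
= (76,194 − 75,569) / 78,540 = 625 / 78,540 = 0.007958.

0.0080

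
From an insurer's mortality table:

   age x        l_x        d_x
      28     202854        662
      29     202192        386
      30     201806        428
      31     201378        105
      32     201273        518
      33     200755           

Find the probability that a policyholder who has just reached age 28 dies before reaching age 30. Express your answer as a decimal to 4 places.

P(die before 30 | alive at 28) = 1 − l_30/l_28 = 1 − 201806/202854 = (1048)/202854 = 0.005166.

0.0052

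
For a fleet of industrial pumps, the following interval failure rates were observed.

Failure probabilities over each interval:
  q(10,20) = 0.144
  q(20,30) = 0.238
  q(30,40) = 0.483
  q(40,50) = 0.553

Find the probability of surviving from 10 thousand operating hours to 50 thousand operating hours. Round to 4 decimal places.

Survival from 10 to 50 is the product of surviving each interval: (1 − 0.144) × (1 − 0.238) × (1 − 0.483) × (1 − 0.553).
= 0.856 × 0.762 × 0.517 × 0.447 = 0.150739.

0.1507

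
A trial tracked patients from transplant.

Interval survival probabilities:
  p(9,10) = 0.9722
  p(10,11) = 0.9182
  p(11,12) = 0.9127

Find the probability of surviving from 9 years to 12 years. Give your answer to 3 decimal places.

The overall survival probability is 0.9722 × 0.9182 × 0.9127.
= 0.814744.

0.815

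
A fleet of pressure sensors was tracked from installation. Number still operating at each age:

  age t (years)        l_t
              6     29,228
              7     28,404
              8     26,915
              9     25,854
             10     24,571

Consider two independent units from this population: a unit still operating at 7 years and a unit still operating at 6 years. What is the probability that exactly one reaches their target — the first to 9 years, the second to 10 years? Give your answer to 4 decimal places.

p₁ = l_9/l_7 = 25,854/28,404 = 0.910224; p₂ = l_10/l_6 = 24,571/29,228 = 0.840666.
P(exactly one) = p₁(1−p₂) + (1−p₁)p₂ = 0.145030 + 0.075472 = 0.220501.

0.2205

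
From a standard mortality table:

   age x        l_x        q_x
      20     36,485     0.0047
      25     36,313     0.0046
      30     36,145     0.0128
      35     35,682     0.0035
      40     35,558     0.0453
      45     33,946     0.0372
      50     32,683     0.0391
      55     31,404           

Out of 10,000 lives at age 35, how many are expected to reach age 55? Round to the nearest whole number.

8801

The relevant probability is 31,404/35,682 = 0.880108.
Expected number = 10,000 × 0.880108 = 8801.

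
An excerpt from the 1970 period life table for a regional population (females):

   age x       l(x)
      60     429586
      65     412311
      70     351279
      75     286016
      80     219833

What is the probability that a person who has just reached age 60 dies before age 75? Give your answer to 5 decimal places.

0.33421

P(die before 75 | alive at 60) = 1 − l(75)/l(60) = 1 − 286016/429586 = (143570)/429586 = 0.334205.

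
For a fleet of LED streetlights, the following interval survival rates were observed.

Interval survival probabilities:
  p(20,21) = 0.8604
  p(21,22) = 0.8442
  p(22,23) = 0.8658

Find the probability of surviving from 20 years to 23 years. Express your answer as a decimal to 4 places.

The overall survival probability is 0.8604 × 0.8442 × 0.8658.
= 0.628874.

0.6289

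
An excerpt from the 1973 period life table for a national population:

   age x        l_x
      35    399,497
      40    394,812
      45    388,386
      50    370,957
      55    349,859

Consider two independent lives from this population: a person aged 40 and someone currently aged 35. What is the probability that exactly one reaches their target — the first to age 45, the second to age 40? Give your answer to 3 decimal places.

0.028

p₁ = l_45/l_40 = 388,386/394,812 = 0.983724; p₂ = l_40/l_35 = 394,812/399,497 = 0.988273.
P(exactly one) = p₁(1−p₂) + (1−p₁)p₂ = 0.011536 + 0.016085 = 0.027621.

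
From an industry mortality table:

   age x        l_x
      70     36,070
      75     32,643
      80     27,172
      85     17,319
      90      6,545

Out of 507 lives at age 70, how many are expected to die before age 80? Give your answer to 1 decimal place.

125.1

The relevant probability is 1 − 27,172/36,070 = 0.246687.
Expected number = 507 × 0.246687 = 125.1.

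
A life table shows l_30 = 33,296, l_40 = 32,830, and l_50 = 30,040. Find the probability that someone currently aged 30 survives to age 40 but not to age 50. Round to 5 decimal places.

This is the probability of reaching 40 but not 50, conditional on being alive at 30: (l_40 − l_50) / l_30.
= (32,830 − 30,040) / 33,296 = 2,790 / 33,296 = 0.083794.

0.08379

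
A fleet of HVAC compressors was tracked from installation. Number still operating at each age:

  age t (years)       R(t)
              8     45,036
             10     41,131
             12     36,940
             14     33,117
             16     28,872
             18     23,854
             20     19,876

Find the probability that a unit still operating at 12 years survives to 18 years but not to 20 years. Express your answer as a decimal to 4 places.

0.1077

This is the probability of reaching 18 but not 20, conditional on being operational at 12: (R(18) − R(20)) / R(12).
= (23,854 − 19,876) / 36,940 = 3,978 / 36,940 = 0.107688.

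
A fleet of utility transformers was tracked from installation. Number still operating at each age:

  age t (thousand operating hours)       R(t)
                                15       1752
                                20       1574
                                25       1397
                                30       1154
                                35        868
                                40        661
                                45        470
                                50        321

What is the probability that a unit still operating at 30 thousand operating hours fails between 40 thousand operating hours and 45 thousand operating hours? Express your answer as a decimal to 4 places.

This is the probability of reaching 40 but not 45, conditional on being operational at 30: (R(40) − R(45)) / R(30).
= (661 − 470) / 1154 = 191 / 1154 = 0.165511.

0.1655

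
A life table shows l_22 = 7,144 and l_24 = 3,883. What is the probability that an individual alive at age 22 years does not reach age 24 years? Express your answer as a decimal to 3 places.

0.456

P(die before 24 | alive at 22) = 1 − l_24/l_22 = 1 − 3,883/7,144 = (3,261)/7,144 = 0.456467.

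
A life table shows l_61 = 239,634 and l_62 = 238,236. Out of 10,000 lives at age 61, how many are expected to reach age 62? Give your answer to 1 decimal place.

9941.7

The relevant probability is 238,236/239,634 = 0.994166.
Expected number = 10,000 × 0.994166 = 9941.7.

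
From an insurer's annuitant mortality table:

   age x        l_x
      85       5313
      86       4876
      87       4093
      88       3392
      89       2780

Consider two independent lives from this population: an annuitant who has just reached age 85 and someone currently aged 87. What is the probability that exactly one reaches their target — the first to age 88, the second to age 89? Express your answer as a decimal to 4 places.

0.4504

p₁ = l_88/l_85 = 3392/5313 = 0.638434; p₂ = l_89/l_87 = 2780/4093 = 0.679208.
P(exactly one) = p₁(1−p₂) + (1−p₁)p₂ = 0.204805 + 0.245579 = 0.450383.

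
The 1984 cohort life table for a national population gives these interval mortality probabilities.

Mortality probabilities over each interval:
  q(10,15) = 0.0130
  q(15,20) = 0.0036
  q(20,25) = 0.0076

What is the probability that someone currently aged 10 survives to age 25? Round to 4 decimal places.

P(survive 10→25) = (1 − 0.0130) × (1 − 0.0036) × (1 − 0.0076).
= 0.9870 × 0.9964 × 0.9924 = 0.975973.

0.9760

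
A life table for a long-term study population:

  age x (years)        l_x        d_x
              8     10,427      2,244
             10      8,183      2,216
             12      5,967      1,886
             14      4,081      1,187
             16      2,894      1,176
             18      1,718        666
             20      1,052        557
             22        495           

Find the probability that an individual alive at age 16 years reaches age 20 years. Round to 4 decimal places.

The conditional survival probability is l_20/l_16 = 1,052/2,894 = 0.363511.

0.3635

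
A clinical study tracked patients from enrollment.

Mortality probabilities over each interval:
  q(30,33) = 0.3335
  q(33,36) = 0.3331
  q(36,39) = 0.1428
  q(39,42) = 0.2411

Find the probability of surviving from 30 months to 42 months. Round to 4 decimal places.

Survival from 30 to 42 is the product of surviving each interval: (1 − 0.3335) × (1 − 0.3331) × (1 − 0.1428) × (1 − 0.2411).
= 0.6665 × 0.6669 × 0.8572 × 0.7589 = 0.289153.

0.2892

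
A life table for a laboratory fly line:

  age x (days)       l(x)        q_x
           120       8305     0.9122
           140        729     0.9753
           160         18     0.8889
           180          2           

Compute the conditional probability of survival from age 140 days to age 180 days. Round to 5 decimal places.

The conditional survival probability is l(180)/l(140) = 2/729 = 0.002743.

0.00274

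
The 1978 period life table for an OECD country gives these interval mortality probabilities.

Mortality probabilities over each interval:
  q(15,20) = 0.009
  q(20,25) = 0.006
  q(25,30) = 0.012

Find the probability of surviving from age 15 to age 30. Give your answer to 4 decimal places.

0.9732

Chaining the interval survival probabilities: (1 − 0.009) × (1 − 0.006) × (1 − 0.012).
= 0.991 × 0.994 × 0.988 = 0.973233.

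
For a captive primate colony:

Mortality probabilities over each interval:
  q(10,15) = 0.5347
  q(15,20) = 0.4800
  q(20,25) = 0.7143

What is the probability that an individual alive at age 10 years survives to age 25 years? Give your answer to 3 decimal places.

0.069

Chaining the interval survival probabilities: (1 − 0.5347) × (1 − 0.4800) × (1 − 0.7143).
= 0.4653 × 0.5200 × 0.2857 = 0.069127.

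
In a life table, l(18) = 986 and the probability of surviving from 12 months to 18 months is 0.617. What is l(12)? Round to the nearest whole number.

1598

l(12) = l(18) / p = 986 / 0.617 = 1598.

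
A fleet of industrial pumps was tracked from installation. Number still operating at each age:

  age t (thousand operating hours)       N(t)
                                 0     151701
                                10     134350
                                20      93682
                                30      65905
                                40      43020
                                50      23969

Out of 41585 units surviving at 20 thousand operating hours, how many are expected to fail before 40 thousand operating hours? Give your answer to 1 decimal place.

The relevant probability is 1 − 43020/93682 = 0.540787.
Expected number = 41585 × 0.540787 = 22488.6.

22488.6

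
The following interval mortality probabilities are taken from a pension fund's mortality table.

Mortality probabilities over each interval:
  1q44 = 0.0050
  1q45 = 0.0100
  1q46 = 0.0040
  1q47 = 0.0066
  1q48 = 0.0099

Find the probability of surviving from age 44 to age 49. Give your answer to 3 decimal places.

The overall survival probability is (1 − 0.0050) × (1 − 0.0100) × (1 − 0.0040) × (1 − 0.0066) × (1 − 0.0099).
= 0.9950 × 0.9900 × 0.9960 × 0.9934 × 0.9901 = 0.964986.

0.965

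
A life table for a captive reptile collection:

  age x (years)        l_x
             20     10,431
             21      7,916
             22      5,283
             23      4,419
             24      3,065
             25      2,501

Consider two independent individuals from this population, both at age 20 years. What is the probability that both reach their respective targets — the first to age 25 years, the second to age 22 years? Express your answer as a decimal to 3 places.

p₁ = l_25/l_20 = 2,501/10,431 = 0.239766; p₂ = l_22/l_20 = 5,283/10,431 = 0.506471.
P(both) = p₁ × p₂ = 0.239766 × 0.506471 = 0.121435.

0.121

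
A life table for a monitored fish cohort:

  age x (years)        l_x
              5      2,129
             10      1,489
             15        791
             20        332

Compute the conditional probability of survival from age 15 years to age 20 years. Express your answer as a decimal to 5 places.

0.41972

The conditional survival probability is l_20/l_15 = 332/791 = 0.419722.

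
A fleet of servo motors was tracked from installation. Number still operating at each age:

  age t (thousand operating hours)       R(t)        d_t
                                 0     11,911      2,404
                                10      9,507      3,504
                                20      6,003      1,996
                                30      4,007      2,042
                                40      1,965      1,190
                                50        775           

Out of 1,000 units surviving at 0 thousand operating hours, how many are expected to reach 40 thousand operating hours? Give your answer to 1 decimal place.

The relevant probability is 1,965/11,911 = 0.164974.
Expected number = 1,000 × 0.164974 = 165.0.

165.0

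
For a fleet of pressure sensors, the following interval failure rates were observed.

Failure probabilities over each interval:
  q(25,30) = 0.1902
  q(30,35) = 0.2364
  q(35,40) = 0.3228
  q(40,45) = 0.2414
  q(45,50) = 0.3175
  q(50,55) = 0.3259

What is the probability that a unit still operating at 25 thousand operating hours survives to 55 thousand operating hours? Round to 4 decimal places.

0.1462

P(survive 25→55) = (1 − 0.1902) × (1 − 0.2364) × (1 − 0.3228) × (1 − 0.2414) × (1 − 0.3175) × (1 − 0.3259).
= 0.8098 × 0.7636 × 0.6772 × 0.7586 × 0.6825 × 0.6741 = 0.146151.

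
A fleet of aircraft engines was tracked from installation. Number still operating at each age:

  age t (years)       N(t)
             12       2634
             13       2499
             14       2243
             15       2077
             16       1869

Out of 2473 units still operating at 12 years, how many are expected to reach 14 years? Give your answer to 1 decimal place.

2105.9

The relevant probability is 2243/2634 = 0.851557.
Expected number = 2473 × 0.851557 = 2105.9.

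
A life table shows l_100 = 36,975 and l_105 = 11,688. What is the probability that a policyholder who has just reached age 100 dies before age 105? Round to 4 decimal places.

P(die before 105 | alive at 100) = 1 − l_105/l_100 = 1 − 11,688/36,975 = (25,287)/36,975 = 0.683895.

0.6839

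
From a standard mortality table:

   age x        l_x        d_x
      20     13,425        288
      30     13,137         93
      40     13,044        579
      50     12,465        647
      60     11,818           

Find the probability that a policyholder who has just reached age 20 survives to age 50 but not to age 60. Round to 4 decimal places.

We want 30|10q20 = (l_50 − l_60)/l_20.
This is the probability of reaching 50 but not 60, conditional on being alive at 20: (l_50 − l_60) / l_20.
= (12,465 − 11,818) / 13,425 = 647 / 13,425 = 0.048194.

0.0482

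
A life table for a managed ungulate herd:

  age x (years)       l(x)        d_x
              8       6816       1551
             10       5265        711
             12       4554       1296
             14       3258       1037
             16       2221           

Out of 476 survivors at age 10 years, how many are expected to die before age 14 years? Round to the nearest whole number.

181

The relevant probability is 1 − 3258/5265 = 0.381197.
Expected number = 476 × 0.381197 = 181.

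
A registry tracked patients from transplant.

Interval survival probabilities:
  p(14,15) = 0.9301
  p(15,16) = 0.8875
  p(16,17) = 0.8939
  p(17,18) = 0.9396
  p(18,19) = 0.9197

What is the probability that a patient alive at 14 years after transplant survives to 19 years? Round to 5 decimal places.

Survival from 14 to 19 is the product of surviving each interval: 0.9301 × 0.8875 × 0.8939 × 0.9396 × 0.9197.
= 0.637641.

0.63764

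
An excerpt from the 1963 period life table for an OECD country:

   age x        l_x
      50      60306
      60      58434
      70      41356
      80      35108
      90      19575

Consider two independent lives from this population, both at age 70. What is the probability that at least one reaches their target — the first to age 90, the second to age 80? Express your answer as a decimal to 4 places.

0.9204

p₁ = l_90/l_70 = 19575/41356 = 0.473329; p₂ = l_80/l_70 = 35108/41356 = 0.848922.
P(at least one) = 1 − (1−p₁)(1−p₂) = 1 − 0.526671 × 0.151078 = 0.920432.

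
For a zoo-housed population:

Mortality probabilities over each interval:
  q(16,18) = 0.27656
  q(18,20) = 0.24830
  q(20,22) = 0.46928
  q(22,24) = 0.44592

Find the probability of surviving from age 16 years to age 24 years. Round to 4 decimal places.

0.1599

The overall survival probability is (1 − 0.27656) × (1 − 0.24830) × (1 − 0.46928) × (1 − 0.44592).
= 0.72344 × 0.75170 × 0.53072 × 0.55408 = 0.159913.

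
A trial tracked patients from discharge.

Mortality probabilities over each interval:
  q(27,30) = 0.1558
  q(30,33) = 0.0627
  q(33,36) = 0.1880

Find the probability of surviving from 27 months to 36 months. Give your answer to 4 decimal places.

P(survive 27→36) = (1 − 0.1558) × (1 − 0.0627) × (1 − 0.1880).
= 0.8442 × 0.9373 × 0.8120 = 0.642510.

0.6425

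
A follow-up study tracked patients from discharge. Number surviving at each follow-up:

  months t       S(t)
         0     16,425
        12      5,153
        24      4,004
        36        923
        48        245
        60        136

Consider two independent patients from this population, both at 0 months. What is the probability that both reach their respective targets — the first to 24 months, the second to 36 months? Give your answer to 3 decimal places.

0.014

p₁ = S(24)/S(0) = 4,004/16,425 = 0.243775; p₂ = S(36)/S(0) = 923/16,425 = 0.056195.
P(both) = p₁ × p₂ = 0.243775 × 0.056195 = 0.013699.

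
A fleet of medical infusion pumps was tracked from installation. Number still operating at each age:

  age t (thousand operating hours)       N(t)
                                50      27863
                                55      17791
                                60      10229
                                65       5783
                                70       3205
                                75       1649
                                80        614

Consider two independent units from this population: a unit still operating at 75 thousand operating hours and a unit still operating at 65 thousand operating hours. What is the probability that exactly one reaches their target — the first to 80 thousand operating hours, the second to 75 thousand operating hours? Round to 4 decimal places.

p₁ = N(80)/N(75) = 614/1649 = 0.372347; p₂ = N(75)/N(65) = 1649/5783 = 0.285146.
P(exactly one) = p₁(1−p₂) + (1−p₁)p₂ = 0.266174 + 0.178973 = 0.445146.

0.4451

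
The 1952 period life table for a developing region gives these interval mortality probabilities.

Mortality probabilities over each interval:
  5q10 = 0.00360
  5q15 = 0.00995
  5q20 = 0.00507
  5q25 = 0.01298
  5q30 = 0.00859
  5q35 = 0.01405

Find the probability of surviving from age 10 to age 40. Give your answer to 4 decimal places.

0.9469

Chaining the interval survival probabilities: (1 − 0.00360) × (1 − 0.00995) × (1 − 0.00507) × (1 − 0.01298) × (1 − 0.00859) × (1 − 0.01405).
= 0.99640 × 0.99005 × 0.99493 × 0.98702 × 0.99141 × 0.98595 = 0.946929.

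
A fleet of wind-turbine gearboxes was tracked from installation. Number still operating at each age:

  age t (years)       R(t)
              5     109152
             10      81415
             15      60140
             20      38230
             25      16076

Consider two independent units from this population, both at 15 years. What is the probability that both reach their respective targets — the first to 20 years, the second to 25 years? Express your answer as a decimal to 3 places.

0.170

p₁ = R(20)/R(15) = 38230/60140 = 0.635683; p₂ = R(25)/R(15) = 16076/60140 = 0.267310.
P(both) = p₁ × p₂ = 0.635683 × 0.267310 = 0.169924.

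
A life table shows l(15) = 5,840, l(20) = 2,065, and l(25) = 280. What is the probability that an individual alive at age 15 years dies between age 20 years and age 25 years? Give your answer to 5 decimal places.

This is the probability of reaching 20 but not 25, conditional on being alive at 15: (l(20) − l(25)) / l(15).
= (2,065 − 280) / 5,840 = 1,785 / 5,840 = 0.305651.

0.30565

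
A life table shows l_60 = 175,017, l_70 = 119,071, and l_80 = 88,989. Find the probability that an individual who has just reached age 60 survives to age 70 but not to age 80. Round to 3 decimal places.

0.172

This is the probability of reaching 70 but not 80, conditional on being alive at 60: (l_70 − l_80) / l_60.
= (119,071 − 88,989) / 175,017 = 30,082 / 175,017 = 0.171880.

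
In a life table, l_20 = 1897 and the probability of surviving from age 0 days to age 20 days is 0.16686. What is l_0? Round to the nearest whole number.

11369

l_0 = l_20 / p = 1897 / 0.16686 = 11369.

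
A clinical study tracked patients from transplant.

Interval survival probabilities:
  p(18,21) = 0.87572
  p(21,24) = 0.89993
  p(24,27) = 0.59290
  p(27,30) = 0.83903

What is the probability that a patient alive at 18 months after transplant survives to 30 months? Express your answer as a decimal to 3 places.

0.392

The overall survival probability is 0.87572 × 0.89993 × 0.59290 × 0.83903.
= 0.392042.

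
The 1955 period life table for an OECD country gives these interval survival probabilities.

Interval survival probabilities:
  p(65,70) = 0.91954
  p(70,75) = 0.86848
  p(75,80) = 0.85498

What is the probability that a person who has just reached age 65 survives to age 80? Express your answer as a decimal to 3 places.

Chaining the interval survival probabilities: 0.91954 × 0.86848 × 0.85498.
= 0.682789.

0.683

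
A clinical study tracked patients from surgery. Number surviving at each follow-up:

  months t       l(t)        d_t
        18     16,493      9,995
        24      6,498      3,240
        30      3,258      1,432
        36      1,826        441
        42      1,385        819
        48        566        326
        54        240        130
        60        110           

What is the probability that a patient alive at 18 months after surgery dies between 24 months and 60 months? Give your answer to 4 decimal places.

0.3873

This is the probability of reaching 24 but not 60, conditional on being alive at 18: (l(24) − l(60)) / l(18).
= (6,498 − 110) / 16,493 = 6,388 / 16,493 = 0.387316.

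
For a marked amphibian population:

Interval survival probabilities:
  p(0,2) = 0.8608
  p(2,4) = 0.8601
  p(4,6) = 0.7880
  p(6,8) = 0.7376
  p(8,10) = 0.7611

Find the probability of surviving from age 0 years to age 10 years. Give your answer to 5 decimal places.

0.32752

P(survive 0→10) = 0.8608 × 0.8601 × 0.7880 × 0.7376 × 0.7611.
= 0.327522.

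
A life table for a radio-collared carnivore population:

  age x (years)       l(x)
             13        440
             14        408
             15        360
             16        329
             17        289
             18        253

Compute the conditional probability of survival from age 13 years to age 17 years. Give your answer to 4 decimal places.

The conditional survival probability is l(17)/l(13) = 289/440 = 0.656818.

0.6568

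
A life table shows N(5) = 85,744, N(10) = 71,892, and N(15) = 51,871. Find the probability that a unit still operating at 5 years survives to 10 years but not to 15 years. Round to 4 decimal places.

This is the probability of reaching 10 but not 15, conditional on being operational at 5: (N(10) − N(15)) / N(5).
= (71,892 − 51,871) / 85,744 = 20,021 / 85,744 = 0.233497.

0.2335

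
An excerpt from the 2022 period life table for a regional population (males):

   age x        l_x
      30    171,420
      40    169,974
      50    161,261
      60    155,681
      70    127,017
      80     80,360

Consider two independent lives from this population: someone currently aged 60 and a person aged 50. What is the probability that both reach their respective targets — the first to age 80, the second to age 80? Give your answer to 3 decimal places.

0.257

p₁ = l_80/l_60 = 80,360/155,681 = 0.516184; p₂ = l_80/l_50 = 80,360/161,261 = 0.498323.
P(both) = p₁ × p₂ = 0.516184 × 0.498323 = 0.257226.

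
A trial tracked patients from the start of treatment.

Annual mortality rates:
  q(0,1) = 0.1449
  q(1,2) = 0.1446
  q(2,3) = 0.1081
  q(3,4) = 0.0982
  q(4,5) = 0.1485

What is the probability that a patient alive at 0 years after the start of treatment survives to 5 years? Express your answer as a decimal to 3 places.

0.501

Survival from 0 to 5 is the product of surviving each interval: (1 − 0.1449) × (1 − 0.1446) × (1 − 0.1081) × (1 − 0.0982) × (1 − 0.1485).
= 0.8551 × 0.8554 × 0.8919 × 0.9018 × 0.8515 = 0.500953.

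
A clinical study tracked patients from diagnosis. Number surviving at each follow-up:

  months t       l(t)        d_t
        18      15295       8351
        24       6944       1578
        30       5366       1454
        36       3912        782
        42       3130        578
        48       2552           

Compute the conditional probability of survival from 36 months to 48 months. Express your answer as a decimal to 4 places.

The conditional survival probability is l(48)/l(36) = 2552/3912 = 0.652352.

0.6524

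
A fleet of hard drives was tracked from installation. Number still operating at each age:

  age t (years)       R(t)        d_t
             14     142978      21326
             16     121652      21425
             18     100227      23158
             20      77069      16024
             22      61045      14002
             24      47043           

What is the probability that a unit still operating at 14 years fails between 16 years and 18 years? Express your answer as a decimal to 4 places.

This is the probability of reaching 16 but not 18, conditional on being operational at 14: (R(16) − R(18)) / R(14).
= (121652 − 100227) / 142978 = 21425 / 142978 = 0.149848.

0.1498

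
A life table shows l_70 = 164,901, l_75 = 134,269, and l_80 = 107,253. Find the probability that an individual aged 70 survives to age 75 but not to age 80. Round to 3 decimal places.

We want 5|5q70 = (l_75 − l_80)/l_70.
This is the probability of reaching 75 but not 80, conditional on being alive at 70: (l_75 − l_80) / l_70.
= (134,269 − 107,253) / 164,901 = 27,016 / 164,901 = 0.163832.

0.164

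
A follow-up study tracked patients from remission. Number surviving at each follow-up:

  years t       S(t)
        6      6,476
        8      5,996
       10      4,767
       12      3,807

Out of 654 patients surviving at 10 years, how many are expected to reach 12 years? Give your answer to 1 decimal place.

The relevant probability is 3,807/4,767 = 0.798615.
Expected number = 654 × 0.798615 = 522.3.

522.3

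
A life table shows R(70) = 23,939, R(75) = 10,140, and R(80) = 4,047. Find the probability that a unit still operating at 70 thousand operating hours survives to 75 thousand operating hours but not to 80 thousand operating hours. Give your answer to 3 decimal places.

0.255

This is the probability of reaching 75 but not 80, conditional on being operational at 70: (R(75) − R(80)) / R(70).
= (10,140 − 4,047) / 23,939 = 6,093 / 23,939 = 0.254522.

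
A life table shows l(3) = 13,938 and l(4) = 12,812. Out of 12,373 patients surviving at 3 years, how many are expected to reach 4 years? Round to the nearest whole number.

The relevant probability is 12,812/13,938 = 0.919214.
Expected number = 12,373 × 0.919214 = 11373.

11373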